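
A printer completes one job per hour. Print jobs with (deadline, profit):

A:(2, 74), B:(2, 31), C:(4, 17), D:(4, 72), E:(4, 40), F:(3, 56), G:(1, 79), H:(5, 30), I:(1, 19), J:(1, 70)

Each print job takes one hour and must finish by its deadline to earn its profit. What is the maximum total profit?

311

Sort by profit descending; place each in the latest free slot ≤ its deadline.
Profit order: G=79 A=74 D=72 J=70 F=56 E=40 B=31 H=30 I=19 C=17
Assign: G→slot 1, A→slot 2, D→slot 4, J skipped, F→slot 3, E skipped, B skipped, H→slot 5, I skipped, C skipped.
Slots: [1:G] [2:A] [3:F] [4:D] [5:H]
Profit = 79 + 74 + 56 + 72 + 30 = 311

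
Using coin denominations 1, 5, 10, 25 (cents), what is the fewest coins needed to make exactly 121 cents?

7

Greedy: take as many of the largest coin as possible, then repeat with the remainder.
121 − 4×25→21 − 2×10→1 − 1×1→0
Total coins = 4 + 2 + 1 = 7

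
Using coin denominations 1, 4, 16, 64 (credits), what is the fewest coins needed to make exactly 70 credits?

Use the largest denomination that fits, subtract, and repeat.
70 − 1×64→6 − 1×4→2 − 2×1→0
Total coins = 1 + 1 + 2 = 4

4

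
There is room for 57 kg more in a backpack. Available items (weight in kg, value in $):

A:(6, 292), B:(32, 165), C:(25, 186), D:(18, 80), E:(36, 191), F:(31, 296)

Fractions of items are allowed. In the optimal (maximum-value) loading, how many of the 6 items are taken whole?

Sort by value per unit weight and fill in that order.
Order: A (292/6=48.67) > F (296/31=9.55) > C (186/25=7.44) > E (191/36=5.31) > B (165/32=5.16) > D (80/18=4.44)
Fill: take A (6 @ 292) → take F (31 @ 296) → take 20/25 of C → 148.80; 57/57 used.
2 item(s) taken whole; one partial (take 20/25 of C).

2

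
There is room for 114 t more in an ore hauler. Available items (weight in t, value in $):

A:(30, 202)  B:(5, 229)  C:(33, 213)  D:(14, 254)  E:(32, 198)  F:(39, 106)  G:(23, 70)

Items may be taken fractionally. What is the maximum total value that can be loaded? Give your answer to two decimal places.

1096.00

Ratios (sorted): B 45.80, D 18.14, A 6.73, C 6.45, E 6.19, G 3.04, F 2.72
take B (5 @ 229); take D (14 @ 254); take A (30 @ 202); take C (33 @ 213); take E (32 @ 198). Capacity used 114/114.
Total value = 1096.00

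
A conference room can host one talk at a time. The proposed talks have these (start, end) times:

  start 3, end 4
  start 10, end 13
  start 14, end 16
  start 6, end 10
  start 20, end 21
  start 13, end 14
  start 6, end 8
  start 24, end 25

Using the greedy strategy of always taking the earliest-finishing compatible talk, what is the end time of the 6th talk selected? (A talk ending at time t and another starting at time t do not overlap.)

21

Sorted by end: (3,4)  (6,8)  (6,10)  (10,13)  (13,14)  (14,16)  (20,21)  (24,25)
take (3,4); take (6,8); skip (6,10); take (10,13); take (13,14); take (14,16); take (20,21); take (24,25).
Selected: (3,4) (6,8) (10,13) (13,14) (14,16) (20,21) (24,25)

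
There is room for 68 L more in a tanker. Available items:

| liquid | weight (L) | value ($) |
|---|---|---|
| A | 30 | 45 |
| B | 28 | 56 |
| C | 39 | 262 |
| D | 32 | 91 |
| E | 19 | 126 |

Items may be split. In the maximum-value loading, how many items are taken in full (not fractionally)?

2

Greedy by value/weight ratio, highest first.
Order: C (262/39=6.72) > E (126/19=6.63) > D (91/32=2.84) > B (56/28=2.00) > A (45/30=1.50)
Fill: take C (39 @ 262) → take E (19 @ 126) → take 10/32 of D → 28.44; 68/68 used.
2 item(s) taken whole; one partial (take 10/32 of D).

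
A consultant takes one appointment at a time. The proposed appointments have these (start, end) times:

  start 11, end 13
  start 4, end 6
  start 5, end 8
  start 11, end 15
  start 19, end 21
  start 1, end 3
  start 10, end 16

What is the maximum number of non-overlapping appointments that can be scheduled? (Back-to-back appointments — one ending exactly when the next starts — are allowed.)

Order by finish time; keep every interval that doesn't clash with the previous kept one.
By end time: (1,3), (4,6), (5,8), (11,13), (11,15), (10,16), (19,21).
Pick (1,3); next start ≥ 3 → (4,6); next start ≥ 6 → (11,13); next start ≥ 13 → (19,21).
Selected 4 appointments.

4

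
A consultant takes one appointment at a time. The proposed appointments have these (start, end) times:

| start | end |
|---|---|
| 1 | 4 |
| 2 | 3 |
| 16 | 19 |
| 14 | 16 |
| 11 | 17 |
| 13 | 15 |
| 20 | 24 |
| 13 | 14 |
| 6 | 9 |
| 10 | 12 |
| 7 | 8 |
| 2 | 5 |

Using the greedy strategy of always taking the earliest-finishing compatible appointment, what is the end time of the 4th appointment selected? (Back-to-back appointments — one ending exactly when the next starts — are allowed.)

Greedy by earliest finish: after sorting by end time, pick each interval compatible with the last pick.
Sorted by end: (2,3)  (1,4)  (2,5)  (7,8)  (6,9)  (10,12)  (13,14)  (13,15)  (14,16)  (11,17)  (16,19)  (20,24)
take (2,3); take (7,8); take (10,12); take (13,14); take (14,16); skip (11,17); take (16,19); take (20,24).
Selected: (2,3) (7,8) (10,12) (13,14) (14,16) (16,19) (20,24)

14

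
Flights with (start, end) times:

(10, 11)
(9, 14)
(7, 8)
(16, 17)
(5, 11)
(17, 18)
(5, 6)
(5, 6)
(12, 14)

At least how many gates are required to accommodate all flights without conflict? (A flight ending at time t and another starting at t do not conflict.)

starts: [5, 5, 5, 7, 9, 10, 12, 16, 17]
ends:   [6, 6, 8, 11, 11, 14, 14, 17, 18]
s5→1 s5→2 s5→3  — peak 3.

3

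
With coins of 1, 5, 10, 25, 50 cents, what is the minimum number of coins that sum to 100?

100 − 2×50→0
Total coins = 2 = 2

2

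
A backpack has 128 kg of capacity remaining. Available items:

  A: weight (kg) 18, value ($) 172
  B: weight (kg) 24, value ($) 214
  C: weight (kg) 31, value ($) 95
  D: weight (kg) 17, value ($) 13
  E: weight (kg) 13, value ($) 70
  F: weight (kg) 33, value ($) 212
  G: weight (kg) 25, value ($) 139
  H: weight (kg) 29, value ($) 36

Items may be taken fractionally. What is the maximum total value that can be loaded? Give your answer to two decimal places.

Order: A (172/18=9.56) > B (214/24=8.92) > F (212/33=6.42) > G (139/25=5.56) > E (70/13=5.38) > C (95/31=3.06) > H (36/29=1.24) > D (13/17=0.76)
Fill: take A (18 @ 172) → take B (24 @ 214) → take F (33 @ 212) → take G (25 @ 139) → take E (13 @ 70) → take 15/31 of C → 45.97; 128/128 used.
Total value = 852.97

852.97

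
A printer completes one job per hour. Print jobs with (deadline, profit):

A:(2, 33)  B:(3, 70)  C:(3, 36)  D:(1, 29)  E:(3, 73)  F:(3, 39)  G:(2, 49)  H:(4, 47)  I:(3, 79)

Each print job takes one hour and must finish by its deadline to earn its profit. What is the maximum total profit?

Take jobs in profit order; each goes to the latest open slot no later than its deadline.
By profit: I(d3,79), E(d3,73), B(d3,70), G(d2,49), H(d4,47), F(d3,39), C(d3,36), A(d2,33), D(d1,29)
I→slot 3; E→slot 2; B→slot 1; G skipped; H→slot 4; F skipped; C skipped; A skipped; D skipped.
Profit = 70 + 73 + 79 + 47 = 269

269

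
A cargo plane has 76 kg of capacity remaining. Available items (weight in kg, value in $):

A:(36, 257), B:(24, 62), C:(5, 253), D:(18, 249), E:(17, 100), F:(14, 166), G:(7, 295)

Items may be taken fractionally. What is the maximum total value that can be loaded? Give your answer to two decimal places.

1191.44

Greedy by value/weight ratio, highest first.
Order: C (253/5=50.60) > G (295/7=42.14) > D (249/18=13.83) > F (166/14=11.86) > A (257/36=7.14) > E (100/17=5.88) > B (62/24=2.58)
Fill: take C (5 @ 253) → take G (7 @ 295) → take D (18 @ 249) → take F (14 @ 166) → take 32/36 of A → 228.44; 76/76 used.
Total value = 1191.44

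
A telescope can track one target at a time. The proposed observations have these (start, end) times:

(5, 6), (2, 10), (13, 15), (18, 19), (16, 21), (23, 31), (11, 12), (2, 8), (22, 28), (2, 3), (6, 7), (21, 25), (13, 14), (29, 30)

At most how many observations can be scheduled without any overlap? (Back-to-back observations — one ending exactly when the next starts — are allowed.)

By end time: (2,3), (5,6), (6,7), (2,8), (2,10), (11,12), (13,14), (13,15), (18,19), (16,21), (21,25), (22,28), (29,30), (23,31).
Pick (2,3); next start ≥ 3 → (5,6); next start ≥ 6 → (6,7); next start ≥ 7 → (11,12); next start ≥ 12 → (13,14); next start ≥ 14 → (18,19); next start ≥ 19 → (21,25); next start ≥ 25 → (29,30).
Selected 8 observations.

8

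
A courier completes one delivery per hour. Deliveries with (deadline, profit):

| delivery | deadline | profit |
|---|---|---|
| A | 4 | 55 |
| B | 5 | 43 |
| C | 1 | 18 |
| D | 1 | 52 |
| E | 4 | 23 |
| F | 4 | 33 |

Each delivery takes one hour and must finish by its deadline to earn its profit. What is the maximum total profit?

206

By profit: A(d4,55), D(d1,52), B(d5,43), F(d4,33), E(d4,23), C(d1,18)
A→slot 4; D→slot 1; B→slot 5; F→slot 3; E→slot 2; C skipped.
Profit = 52 + 23 + 33 + 55 + 43 = 206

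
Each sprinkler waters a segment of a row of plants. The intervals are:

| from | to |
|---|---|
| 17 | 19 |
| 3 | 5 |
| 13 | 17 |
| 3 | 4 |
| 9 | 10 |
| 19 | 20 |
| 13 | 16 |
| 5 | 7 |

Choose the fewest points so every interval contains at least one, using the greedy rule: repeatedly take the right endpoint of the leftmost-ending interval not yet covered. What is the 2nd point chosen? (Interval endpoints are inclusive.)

Process intervals by earliest right end; each time one isn't hit yet, stab at its right endpoint.
By right end: [3,4]  [3,5]  [5,7]  [9,10]  [13,16]  [13,17]  [17,19]  [19,20]
[3,4] uncovered → point at 4; [5,7] uncovered → point at 7; [9,10] uncovered → point at 10; [13,16] uncovered → point at 16; [17,19] uncovered → point at 19.
Points: 4, 7, 10, 16, 19 (5 total).

7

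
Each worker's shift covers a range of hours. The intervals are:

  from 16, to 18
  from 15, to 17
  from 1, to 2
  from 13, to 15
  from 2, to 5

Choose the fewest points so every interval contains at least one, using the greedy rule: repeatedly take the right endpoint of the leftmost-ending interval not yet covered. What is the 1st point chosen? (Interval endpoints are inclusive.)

By right end: [1,2]  [2,5]  [13,15]  [15,17]  [16,18]
[1,2] uncovered → point at 2; [13,15] uncovered → point at 15; [16,18] uncovered → point at 18.
Points: 2, 15, 18 (3 total).

2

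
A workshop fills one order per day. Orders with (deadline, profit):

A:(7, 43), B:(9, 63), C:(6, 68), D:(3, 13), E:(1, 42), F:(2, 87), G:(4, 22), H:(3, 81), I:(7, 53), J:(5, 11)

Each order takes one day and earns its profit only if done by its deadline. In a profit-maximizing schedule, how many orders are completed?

8

Sort by profit descending; place each in the latest free slot ≤ its deadline.
Profit order: F=87 H=81 C=68 B=63 I=53 A=43 E=42 G=22 D=13 J=11
Assign: F→slot 2, H→slot 3, C→slot 6, B→slot 9, I→slot 7, A→slot 5, E→slot 1, G→slot 4, D skipped, J skipped.
Slots: [1:E] [2:F] [3:H] [4:G] [5:A] [6:C] [7:I] [9:B]
8 of 10 scheduled.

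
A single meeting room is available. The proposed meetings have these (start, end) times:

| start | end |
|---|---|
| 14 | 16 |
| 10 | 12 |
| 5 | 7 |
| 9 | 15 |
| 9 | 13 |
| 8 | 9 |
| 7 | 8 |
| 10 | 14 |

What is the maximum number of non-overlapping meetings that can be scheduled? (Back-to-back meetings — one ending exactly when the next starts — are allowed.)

By end time: (5,7), (7,8), (8,9), (10,12), (9,13), (10,14), (9,15), (14,16).
Pick (5,7); next start ≥ 7 → (7,8); next start ≥ 8 → (8,9); next start ≥ 9 → (10,12); next start ≥ 12 → (14,16).
Selected 5 meetings.

5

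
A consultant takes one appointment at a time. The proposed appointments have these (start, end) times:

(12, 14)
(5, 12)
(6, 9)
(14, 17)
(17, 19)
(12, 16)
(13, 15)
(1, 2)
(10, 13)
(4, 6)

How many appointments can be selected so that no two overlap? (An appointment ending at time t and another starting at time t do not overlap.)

6

Greedy by earliest finish: after sorting by end time, pick each interval compatible with the last pick.
Sorted by end: (1,2)  (4,6)  (6,9)  (5,12)  (10,13)  (12,14)  (13,15)  (12,16)  (14,17)  (17,19)
take (1,2); take (4,6); take (6,9); skip (5,12); take (10,13); take (13,15); skip (12,16); skip (14,17); take (17,19).
Selected 6 appointments.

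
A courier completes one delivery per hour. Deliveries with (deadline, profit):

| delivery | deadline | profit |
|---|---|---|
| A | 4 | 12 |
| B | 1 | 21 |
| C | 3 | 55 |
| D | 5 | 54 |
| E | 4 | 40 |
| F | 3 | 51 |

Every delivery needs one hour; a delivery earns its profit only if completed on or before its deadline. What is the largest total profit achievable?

221

Profit order: C=55 D=54 F=51 E=40 B=21 A=12
Assign: C→slot 3, D→slot 5, F→slot 2, E→slot 4, B→slot 1, A skipped.
Slots: [1:B] [2:F] [3:C] [4:E] [5:D]
Profit = 21 + 51 + 55 + 40 + 54 = 221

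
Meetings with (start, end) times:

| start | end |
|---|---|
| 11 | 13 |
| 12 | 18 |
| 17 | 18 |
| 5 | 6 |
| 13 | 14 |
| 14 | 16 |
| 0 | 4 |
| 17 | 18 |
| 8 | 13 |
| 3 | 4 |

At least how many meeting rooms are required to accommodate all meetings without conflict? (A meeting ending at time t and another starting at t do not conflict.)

Count concurrent intervals with a sweep; the peak is the room count.
Events (time:±→running): 0:+→1 3:+→2 4:-→1 4:-→0 5:+→1 6:-→0 8:+→1 11:+→2 12:+→3 … peak 3.

3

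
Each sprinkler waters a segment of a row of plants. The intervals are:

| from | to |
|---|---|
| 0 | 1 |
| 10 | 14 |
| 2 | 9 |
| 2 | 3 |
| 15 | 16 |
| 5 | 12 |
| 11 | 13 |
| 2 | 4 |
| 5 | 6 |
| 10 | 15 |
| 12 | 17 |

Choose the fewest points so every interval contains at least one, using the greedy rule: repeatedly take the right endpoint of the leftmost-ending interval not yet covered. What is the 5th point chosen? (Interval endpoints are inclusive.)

Process intervals by earliest right end; each time one isn't hit yet, stab at its right endpoint.
By right end: [0,1]  [2,3]  [2,4]  [5,6]  [2,9]  [5,12]  [11,13]  [10,14]  [10,15]  [15,16]  [12,17]
[0,1] uncovered → point at 1; [2,3] uncovered → point at 3; [5,6] uncovered → point at 6; [11,13] uncovered → point at 13; [15,16] uncovered → point at 16.
Points: 1, 3, 6, 13, 16 (5 total).

16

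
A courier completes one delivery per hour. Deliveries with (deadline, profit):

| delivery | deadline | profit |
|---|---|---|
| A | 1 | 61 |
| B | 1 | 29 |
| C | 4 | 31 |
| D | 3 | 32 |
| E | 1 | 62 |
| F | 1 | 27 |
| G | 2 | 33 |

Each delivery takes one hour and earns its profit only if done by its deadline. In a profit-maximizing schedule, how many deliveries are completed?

Sort by profit descending; place each in the latest free slot ≤ its deadline.
By profit: E(d1,62), A(d1,61), G(d2,33), D(d3,32), C(d4,31), B(d1,29), F(d1,27)
E→slot 1; A skipped; G→slot 2; D→slot 3; C→slot 4; B skipped; F skipped.
4 of 7 scheduled.

4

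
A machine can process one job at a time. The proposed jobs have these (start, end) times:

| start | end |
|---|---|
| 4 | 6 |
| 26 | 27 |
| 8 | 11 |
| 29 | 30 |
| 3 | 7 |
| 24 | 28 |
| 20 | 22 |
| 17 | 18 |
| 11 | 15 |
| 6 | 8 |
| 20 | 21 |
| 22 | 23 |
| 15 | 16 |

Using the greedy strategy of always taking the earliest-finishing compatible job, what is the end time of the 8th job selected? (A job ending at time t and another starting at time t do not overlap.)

Greedy by earliest finish: after sorting by end time, pick each interval compatible with the last pick.
Sorted by end: (4,6)  (3,7)  (6,8)  (8,11)  (11,15)  (15,16)  (17,18)  (20,21)  (20,22)  (22,23)  (26,27)  (24,28)  (29,30)
take (4,6); skip (3,7); take (6,8); take (8,11); take (11,15); take (15,16); take (17,18); take (20,21); take (22,23); take (26,27); skip (24,28); take (29,30).
Selected: (4,6) (6,8) (8,11) (11,15) (15,16) (17,18) (20,21) (22,23) (26,27) (29,30)

23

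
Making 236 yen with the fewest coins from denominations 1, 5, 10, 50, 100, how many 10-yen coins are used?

3

Use the largest denomination that fits, subtract, and repeat.
236 = 2×100 + 3×10 + 1×5 + 1×1
Count of 10: 3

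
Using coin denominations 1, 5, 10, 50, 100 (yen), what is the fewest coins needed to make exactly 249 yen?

11

249 − 2×100→49 − 4×10→9 − 1×5→4 − 4×1→0
Total coins = 2 + 4 + 1 + 4 = 11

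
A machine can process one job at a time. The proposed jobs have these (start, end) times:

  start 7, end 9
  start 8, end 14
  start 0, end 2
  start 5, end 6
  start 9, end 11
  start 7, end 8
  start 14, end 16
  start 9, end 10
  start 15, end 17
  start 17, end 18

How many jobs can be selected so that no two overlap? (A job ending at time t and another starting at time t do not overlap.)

6

Greedy by earliest finish: after sorting by end time, pick each interval compatible with the last pick.
By end time: (0,2), (5,6), (7,8), (7,9), (9,10), (9,11), (8,14), (14,16), (15,17), (17,18).
Pick (0,2); next start ≥ 2 → (5,6); next start ≥ 6 → (7,8); next start ≥ 8 → (9,10); next start ≥ 10 → (14,16); next start ≥ 16 → (17,18).
Selected 6 jobs.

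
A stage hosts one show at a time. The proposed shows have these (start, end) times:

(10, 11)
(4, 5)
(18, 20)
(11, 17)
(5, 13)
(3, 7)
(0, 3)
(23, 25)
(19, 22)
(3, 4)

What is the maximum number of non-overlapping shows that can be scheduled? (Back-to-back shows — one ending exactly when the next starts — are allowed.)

Sorted by end: (0,3)  (3,4)  (4,5)  (3,7)  (10,11)  (5,13)  (11,17)  (18,20)  (19,22)  (23,25)
take (0,3); take (3,4); take (4,5); skip (3,7); take (10,11); take (11,17); take (18,20); take (23,25).
Selected 7 shows.

7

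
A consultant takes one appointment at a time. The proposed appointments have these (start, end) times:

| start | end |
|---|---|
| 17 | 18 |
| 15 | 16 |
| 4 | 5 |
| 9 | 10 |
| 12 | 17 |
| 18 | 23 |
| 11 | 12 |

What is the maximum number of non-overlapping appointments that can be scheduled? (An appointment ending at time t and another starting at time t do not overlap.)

6

Order by finish time; keep every interval that doesn't clash with the previous kept one.
Sorted by end: (4,5)  (9,10)  (11,12)  (15,16)  (12,17)  (17,18)  (18,23)
take (4,5); take (9,10); take (11,12); take (15,16); skip (12,17); take (17,18); take (18,23).
Selected 6 appointments.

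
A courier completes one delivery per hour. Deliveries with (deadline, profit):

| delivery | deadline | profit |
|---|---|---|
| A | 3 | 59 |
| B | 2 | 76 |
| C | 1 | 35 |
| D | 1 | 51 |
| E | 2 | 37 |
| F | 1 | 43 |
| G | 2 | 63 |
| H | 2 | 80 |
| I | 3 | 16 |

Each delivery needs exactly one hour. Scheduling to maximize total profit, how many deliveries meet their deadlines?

3

Profit order: H=80 B=76 G=63 A=59 D=51 F=43 E=37 C=35 I=16
Assign: H→slot 2, B→slot 1, G skipped, A→slot 3, D skipped, F skipped, E skipped, C skipped, I skipped.
Slots: [1:B] [2:H] [3:A]
3 of 9 scheduled.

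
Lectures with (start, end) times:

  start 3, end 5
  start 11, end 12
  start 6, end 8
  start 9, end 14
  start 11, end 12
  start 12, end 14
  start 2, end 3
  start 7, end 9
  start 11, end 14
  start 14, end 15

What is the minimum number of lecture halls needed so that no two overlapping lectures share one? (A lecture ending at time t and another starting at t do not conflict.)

Count concurrent intervals with a sweep; the peak is the room count.
Events (time:±→running): 2:+→1 3:-→0 3:+→1 5:-→0 6:+→1 7:+→2 8:-→1 9:-→0 9:+→1 11:+→2 11:+→3 11:+→4 … peak 4.

4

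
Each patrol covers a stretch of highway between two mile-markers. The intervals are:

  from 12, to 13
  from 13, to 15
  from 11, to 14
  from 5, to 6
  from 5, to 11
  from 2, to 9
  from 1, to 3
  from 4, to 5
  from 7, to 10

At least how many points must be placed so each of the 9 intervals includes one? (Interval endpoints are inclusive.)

Sorted: [1,3] [4,5] [5,6] [2,9] [7,10] [5,11] [12,13] [11,14] [13,15]
{[1,3]} hit by 3; {[4,5],[5,6],[2,9]} hit by 5; {[7,10],[5,11]} hit by 10; {[12,13],[11,14],[13,15]} hit by 13.
Points: 3, 5, 10, 13 (4 total).

4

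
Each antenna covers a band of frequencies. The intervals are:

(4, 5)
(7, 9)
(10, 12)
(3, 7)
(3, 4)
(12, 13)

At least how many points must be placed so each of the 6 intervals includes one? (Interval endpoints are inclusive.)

Sort by right endpoint; whenever an interval is uncovered, place a point at its right end.
Sorted: [3,4] [4,5] [3,7] [7,9] [10,12] [12,13]
{[3,4],[4,5],[3,7]} hit by 4; {[7,9]} hit by 9; {[10,12],[12,13]} hit by 12.
Points: 4, 9, 12 (3 total).

3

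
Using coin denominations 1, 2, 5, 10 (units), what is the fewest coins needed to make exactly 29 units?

5

Greedy: take as many of the largest coin as possible, then repeat with the remainder.
29 = 2×10 + 1×5 + 2×2
Total coins = 2 + 1 + 2 = 5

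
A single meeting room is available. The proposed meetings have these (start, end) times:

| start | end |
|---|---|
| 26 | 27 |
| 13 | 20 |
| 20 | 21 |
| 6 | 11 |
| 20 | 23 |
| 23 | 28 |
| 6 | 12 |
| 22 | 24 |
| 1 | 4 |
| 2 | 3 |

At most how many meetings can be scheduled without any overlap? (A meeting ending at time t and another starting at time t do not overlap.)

6

Sorted by end: (2,3)  (1,4)  (6,11)  (6,12)  (13,20)  (20,21)  (20,23)  (22,24)  (26,27)  (23,28)
take (2,3); take (6,11); take (13,20); take (20,21); take (22,24); take (26,27); skip (23,28).
Selected 6 meetings.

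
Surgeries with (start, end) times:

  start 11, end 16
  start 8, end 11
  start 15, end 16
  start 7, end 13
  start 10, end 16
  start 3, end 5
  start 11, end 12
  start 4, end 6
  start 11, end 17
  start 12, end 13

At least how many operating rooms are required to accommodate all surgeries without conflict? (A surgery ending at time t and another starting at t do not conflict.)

Events (time:±→running): 3:+→1 4:+→2 5:-→1 6:-→0 7:+→1 8:+→2 10:+→3 11:-→2 11:+→3 11:+→4 11:+→5 … peak 5.

5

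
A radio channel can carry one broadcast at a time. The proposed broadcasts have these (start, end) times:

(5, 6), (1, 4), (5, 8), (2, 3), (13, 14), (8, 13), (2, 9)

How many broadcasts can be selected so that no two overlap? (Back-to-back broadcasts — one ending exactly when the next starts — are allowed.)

Sorted by end: (2,3)  (1,4)  (5,6)  (5,8)  (2,9)  (8,13)  (13,14)
take (2,3); skip (1,4); take (5,6); skip (5,8); skip (2,9); take (8,13); take (13,14).
Selected 4 broadcasts.

4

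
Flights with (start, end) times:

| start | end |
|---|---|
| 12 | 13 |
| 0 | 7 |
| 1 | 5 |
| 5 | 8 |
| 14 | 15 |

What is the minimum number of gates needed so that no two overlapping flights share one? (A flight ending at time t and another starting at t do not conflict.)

2

Count concurrent intervals with a sweep; the peak is the room count.
Events (time:±→running): 0:+→1 1:+→2 … peak 2.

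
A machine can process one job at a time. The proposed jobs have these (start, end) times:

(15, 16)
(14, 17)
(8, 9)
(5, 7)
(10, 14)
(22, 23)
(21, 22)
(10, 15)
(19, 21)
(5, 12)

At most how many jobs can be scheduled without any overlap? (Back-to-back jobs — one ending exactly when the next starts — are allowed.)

Order by finish time; keep every interval that doesn't clash with the previous kept one.
By end time: (5,7), (8,9), (5,12), (10,14), (10,15), (15,16), (14,17), (19,21), (21,22), (22,23).
Pick (5,7); next start ≥ 7 → (8,9); next start ≥ 9 → (10,14); next start ≥ 14 → (15,16); next start ≥ 16 → (19,21); next start ≥ 21 → (21,22); next start ≥ 22 → (22,23).
Selected 7 jobs.

7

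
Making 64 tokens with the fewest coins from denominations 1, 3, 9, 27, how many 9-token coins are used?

1

Use the largest denomination that fits, subtract, and repeat.
64 = 2×27 + 1×9 + 1×1
Count of 9: 1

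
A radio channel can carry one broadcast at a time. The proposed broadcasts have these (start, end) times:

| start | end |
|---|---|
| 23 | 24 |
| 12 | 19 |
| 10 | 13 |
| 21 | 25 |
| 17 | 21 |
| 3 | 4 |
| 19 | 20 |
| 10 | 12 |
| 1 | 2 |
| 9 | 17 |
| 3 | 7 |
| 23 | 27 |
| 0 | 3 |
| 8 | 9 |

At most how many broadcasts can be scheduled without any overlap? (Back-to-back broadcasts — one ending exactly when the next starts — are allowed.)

Greedy by earliest finish: after sorting by end time, pick each interval compatible with the last pick.
By end time: (1,2), (0,3), (3,4), (3,7), (8,9), (10,12), (10,13), (9,17), (12,19), (19,20), (17,21), (23,24), (21,25), (23,27).
Pick (1,2); next start ≥ 2 → (3,4); next start ≥ 4 → (8,9); next start ≥ 9 → (10,12); next start ≥ 12 → (12,19); next start ≥ 19 → (19,20); next start ≥ 20 → (23,24).
Selected 7 broadcasts.

7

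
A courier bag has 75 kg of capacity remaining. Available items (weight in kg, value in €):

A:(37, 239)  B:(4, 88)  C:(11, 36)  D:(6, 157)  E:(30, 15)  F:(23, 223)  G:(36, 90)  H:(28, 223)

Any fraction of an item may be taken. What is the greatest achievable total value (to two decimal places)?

781.43

Order: D (157/6=26.17) > B (88/4=22.00) > F (223/23=9.70) > H (223/28=7.96) > A (239/37=6.46) > C (36/11=3.27) > G (90/36=2.50) > E (15/30=0.50)
Fill: take D (6 @ 157) → take B (4 @ 88) → take F (23 @ 223) → take H (28 @ 223) → take 14/37 of A → 90.43; 75/75 used.
Total value = 781.43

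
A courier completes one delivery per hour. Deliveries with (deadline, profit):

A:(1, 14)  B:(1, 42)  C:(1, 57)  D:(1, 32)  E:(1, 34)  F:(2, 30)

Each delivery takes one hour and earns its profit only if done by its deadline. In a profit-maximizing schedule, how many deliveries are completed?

Profit order: C=57 B=42 E=34 D=32 F=30 A=14
Assign: C→slot 1, B skipped, E skipped, D skipped, F→slot 2, A skipped.
Slots: [1:C] [2:F]
2 of 6 scheduled.

2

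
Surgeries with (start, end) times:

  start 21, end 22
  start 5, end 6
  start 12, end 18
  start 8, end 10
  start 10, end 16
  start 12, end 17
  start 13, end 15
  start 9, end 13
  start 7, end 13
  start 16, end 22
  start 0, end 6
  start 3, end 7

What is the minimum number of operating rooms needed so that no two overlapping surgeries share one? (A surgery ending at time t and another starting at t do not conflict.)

Count concurrent intervals with a sweep; the peak is the room count.
Events (time:±→running): 0:+→1 3:+→2 5:+→3 6:-→2 6:-→1 7:-→0 7:+→1 8:+→2 9:+→3 10:-→2 10:+→3 12:+→4 12:+→5 … peak 5.

5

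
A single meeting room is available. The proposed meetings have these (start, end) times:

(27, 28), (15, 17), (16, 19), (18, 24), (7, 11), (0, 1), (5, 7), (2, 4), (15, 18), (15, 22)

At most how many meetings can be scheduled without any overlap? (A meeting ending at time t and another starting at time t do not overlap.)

By end time: (0,1), (2,4), (5,7), (7,11), (15,17), (15,18), (16,19), (15,22), (18,24), (27,28).
Pick (0,1); next start ≥ 1 → (2,4); next start ≥ 4 → (5,7); next start ≥ 7 → (7,11); next start ≥ 11 → (15,17); next start ≥ 17 → (18,24); next start ≥ 24 → (27,28).
Selected 7 meetings.

7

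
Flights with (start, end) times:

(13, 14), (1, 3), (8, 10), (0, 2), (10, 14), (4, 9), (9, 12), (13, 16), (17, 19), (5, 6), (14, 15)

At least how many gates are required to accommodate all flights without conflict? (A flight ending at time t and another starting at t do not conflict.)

Count concurrent intervals with a sweep; the peak is the room count.
starts: [0, 1, 4, 5, 8, 9, 10, 13, 13, 14, 17]
ends:   [2, 3, 6, 9, 10, 12, 14, 14, 15, 16, 19]
s0→1 s1→2 e2→1 e3→0 s4→1 s5→2 e6→1 s8→2 e9→1 s9→2 e10→1 s10→2 e12→1 s13→2 s13→3  — peak 3.

3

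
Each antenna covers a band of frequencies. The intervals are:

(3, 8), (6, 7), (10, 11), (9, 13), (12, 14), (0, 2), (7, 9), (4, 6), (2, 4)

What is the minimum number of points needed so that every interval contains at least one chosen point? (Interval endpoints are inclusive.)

Sort by right endpoint; whenever an interval is uncovered, place a point at its right end.
By right end: [0,2]  [2,4]  [4,6]  [6,7]  [3,8]  [7,9]  [10,11]  [9,13]  [12,14]
[0,2] uncovered → point at 2; [4,6] uncovered → point at 6; [7,9] uncovered → point at 9; [10,11] uncovered → point at 11; [12,14] uncovered → point at 14.
Points: 2, 6, 9, 11, 14 (5 total).

5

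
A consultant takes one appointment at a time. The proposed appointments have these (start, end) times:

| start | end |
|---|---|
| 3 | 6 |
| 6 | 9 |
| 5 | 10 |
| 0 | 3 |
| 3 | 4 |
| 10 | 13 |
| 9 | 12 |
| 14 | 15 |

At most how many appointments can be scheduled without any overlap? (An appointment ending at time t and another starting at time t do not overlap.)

5

By end time: (0,3), (3,4), (3,6), (6,9), (5,10), (9,12), (10,13), (14,15).
Pick (0,3); next start ≥ 3 → (3,4); next start ≥ 4 → (6,9); next start ≥ 9 → (9,12); next start ≥ 12 → (14,15).
Selected 5 appointments.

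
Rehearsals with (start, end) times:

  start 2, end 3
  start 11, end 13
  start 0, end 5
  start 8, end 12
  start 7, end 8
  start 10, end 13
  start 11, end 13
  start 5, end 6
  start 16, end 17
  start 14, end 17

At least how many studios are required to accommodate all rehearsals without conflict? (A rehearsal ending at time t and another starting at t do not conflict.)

4

Events (time:±→running): 0:+→1 2:+→2 3:-→1 5:-→0 5:+→1 6:-→0 7:+→1 8:-→0 8:+→1 10:+→2 11:+→3 11:+→4 … peak 4.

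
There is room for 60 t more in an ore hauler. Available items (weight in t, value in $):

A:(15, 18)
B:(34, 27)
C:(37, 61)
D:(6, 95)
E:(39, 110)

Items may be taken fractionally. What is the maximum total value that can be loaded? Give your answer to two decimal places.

Greedy by value/weight ratio, highest first.
Ratios (sorted): D 15.83, E 2.82, C 1.65, A 1.20, B 0.79
take D (6 @ 95); take E (39 @ 110); take 15/37 of C → 24.73. Capacity used 60/60.
Total value = 229.73

229.73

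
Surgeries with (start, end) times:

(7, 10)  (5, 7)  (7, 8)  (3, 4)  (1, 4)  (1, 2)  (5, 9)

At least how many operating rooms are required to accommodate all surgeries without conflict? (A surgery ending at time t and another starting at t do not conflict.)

3

Count concurrent intervals with a sweep; the peak is the room count.
starts: [1, 1, 3, 5, 5, 7, 7]
ends:   [2, 4, 4, 7, 8, 9, 10]
s1→1 s1→2 e2→1 s3→2 e4→1 e4→0 s5→1 s5→2 e7→1 s7→2 s7→3  — peak 3.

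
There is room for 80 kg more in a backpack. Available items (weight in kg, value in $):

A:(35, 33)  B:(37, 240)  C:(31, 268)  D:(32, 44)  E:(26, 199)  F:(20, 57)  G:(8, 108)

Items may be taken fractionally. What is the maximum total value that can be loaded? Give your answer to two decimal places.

672.30

Sort by value per unit weight and fill in that order.
Ratios (sorted): G 13.50, C 8.65, E 7.65, B 6.49, F 2.85, D 1.38, A 0.94
take G (8 @ 108); take C (31 @ 268); take E (26 @ 199); take 15/37 of B → 97.30. Capacity used 80/80.
Total value = 672.30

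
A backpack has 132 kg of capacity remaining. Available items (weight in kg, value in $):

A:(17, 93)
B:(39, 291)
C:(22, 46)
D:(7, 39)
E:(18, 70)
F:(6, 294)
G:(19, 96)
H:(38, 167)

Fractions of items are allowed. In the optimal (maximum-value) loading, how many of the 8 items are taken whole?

6

Sort by value per unit weight and fill in that order.
Ratios (sorted): F 49.00, B 7.46, D 5.57, A 5.47, G 5.05, H 4.39, E 3.89, C 2.09
take F (6 @ 294); take B (39 @ 291); take D (7 @ 39); take A (17 @ 93); take G (19 @ 96); take H (38 @ 167); take 6/18 of E → 23.33. Capacity used 132/132.
6 item(s) taken whole; one partial (take 6/18 of E).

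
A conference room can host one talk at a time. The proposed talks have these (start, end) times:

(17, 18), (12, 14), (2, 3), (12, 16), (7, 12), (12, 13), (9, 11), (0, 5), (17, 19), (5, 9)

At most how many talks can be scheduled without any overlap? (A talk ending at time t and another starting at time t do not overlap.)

5

Order by finish time; keep every interval that doesn't clash with the previous kept one.
By end time: (2,3), (0,5), (5,9), (9,11), (7,12), (12,13), (12,14), (12,16), (17,18), (17,19).
Pick (2,3); next start ≥ 3 → (5,9); next start ≥ 9 → (9,11); next start ≥ 11 → (12,13); next start ≥ 13 → (17,18).
Selected 5 talks.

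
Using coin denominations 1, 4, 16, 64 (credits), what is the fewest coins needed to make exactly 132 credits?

Use the largest denomination that fits, subtract, and repeat.
132 = 2×64 + 1×4
Total coins = 2 + 1 = 3

3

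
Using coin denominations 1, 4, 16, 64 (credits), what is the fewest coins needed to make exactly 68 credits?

68 − 1×64→4 − 1×4→0
Total coins = 1 + 1 = 2

2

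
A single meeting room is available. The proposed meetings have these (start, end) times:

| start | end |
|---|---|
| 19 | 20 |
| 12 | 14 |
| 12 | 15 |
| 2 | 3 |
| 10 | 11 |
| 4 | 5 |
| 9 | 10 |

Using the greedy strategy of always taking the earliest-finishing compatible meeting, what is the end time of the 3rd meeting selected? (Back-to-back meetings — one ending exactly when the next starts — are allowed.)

10

By end time: (2,3), (4,5), (9,10), (10,11), (12,14), (12,15), (19,20).
Pick (2,3); next start ≥ 3 → (4,5); next start ≥ 5 → (9,10); next start ≥ 10 → (10,11); next start ≥ 11 → (12,14); next start ≥ 14 → (19,20).
Selected: (2,3) (4,5) (9,10) (10,11) (12,14) (19,20)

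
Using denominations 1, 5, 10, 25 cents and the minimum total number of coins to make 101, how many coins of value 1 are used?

Greedy: take as many of the largest coin as possible, then repeat with the remainder.
101 − 4×25→1 − 1×1→0
Count of 1: 1

1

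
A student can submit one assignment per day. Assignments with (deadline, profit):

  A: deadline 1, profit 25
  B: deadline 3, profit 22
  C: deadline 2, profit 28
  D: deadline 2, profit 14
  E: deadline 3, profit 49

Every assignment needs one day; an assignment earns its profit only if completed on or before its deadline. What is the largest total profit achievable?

102

Sort by profit descending; place each in the latest free slot ≤ its deadline.
Profit order: E=49 C=28 A=25 B=22 D=14
Assign: E→slot 3, C→slot 2, A→slot 1, B skipped, D skipped.
Slots: [1:A] [2:C] [3:E]
Profit = 25 + 28 + 49 = 102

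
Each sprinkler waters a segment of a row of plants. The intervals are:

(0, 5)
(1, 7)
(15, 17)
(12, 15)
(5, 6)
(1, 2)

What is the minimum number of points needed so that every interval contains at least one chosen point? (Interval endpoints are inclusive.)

3

By right end: [1,2]  [0,5]  [5,6]  [1,7]  [12,15]  [15,17]
[1,2] uncovered → point at 2; [5,6] uncovered → point at 6; [12,15] uncovered → point at 15.
Points: 2, 6, 15 (3 total).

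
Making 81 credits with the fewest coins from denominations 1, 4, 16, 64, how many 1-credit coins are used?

Use the largest denomination that fits, subtract, and repeat.
81 = 1×64 + 1×16 + 1×1
Count of 1: 1

1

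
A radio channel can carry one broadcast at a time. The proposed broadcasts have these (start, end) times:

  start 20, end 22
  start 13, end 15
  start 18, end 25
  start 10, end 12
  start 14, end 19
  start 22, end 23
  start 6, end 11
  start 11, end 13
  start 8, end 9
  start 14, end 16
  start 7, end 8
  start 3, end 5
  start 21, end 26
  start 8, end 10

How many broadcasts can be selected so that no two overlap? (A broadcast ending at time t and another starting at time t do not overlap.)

Sort by end time and greedily take each interval whose start is ≥ the last chosen end.
By end time: (3,5), (7,8), (8,9), (8,10), (6,11), (10,12), (11,13), (13,15), (14,16), (14,19), (20,22), (22,23), (18,25), (21,26).
Pick (3,5); next start ≥ 5 → (7,8); next start ≥ 8 → (8,9); next start ≥ 9 → (10,12); next start ≥ 12 → (13,15); next start ≥ 15 → (20,22); next start ≥ 22 → (22,23).
Selected 7 broadcasts.

7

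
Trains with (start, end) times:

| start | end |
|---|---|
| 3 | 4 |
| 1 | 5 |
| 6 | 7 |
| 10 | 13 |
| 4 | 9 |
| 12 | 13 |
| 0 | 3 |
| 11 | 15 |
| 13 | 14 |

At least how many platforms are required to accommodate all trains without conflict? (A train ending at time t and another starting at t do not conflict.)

The answer is the maximum number of intervals overlapping at any instant.
Events (time:±→running): 0:+→1 1:+→2 3:-→1 3:+→2 4:-→1 4:+→2 5:-→1 6:+→2 7:-→1 9:-→0 10:+→1 11:+→2 12:+→3 … peak 3.

3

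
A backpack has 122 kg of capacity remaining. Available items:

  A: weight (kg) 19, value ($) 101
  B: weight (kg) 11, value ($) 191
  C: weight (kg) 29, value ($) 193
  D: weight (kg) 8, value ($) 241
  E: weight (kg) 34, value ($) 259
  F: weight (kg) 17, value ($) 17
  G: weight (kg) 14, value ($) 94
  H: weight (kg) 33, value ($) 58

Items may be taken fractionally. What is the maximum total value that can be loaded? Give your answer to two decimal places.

1091.30

Sort by value per unit weight and fill in that order.
Order: D (241/8=30.12) > B (191/11=17.36) > E (259/34=7.62) > G (94/14=6.71) > C (193/29=6.66) > A (101/19=5.32) > H (58/33=1.76) > F (17/17=1.00)
Fill: take D (8 @ 241) → take B (11 @ 191) → take E (34 @ 259) → take G (14 @ 94) → take C (29 @ 193) → take A (19 @ 101) → take 7/33 of H → 12.30; 122/122 used.
Total value = 1091.30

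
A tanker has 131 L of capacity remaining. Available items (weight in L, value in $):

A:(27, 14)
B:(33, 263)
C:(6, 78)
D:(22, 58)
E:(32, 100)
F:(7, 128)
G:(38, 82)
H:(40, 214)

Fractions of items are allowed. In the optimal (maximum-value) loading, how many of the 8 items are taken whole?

5

Order: F (128/7=18.29) > C (78/6=13.00) > B (263/33=7.97) > H (214/40=5.35) > E (100/32=3.12) > D (58/22=2.64) > G (82/38=2.16) > A (14/27=0.52)
Fill: take F (7 @ 128) → take C (6 @ 78) → take B (33 @ 263) → take H (40 @ 214) → take E (32 @ 100) → take 13/22 of D → 34.27; 131/131 used.
5 item(s) taken whole; one partial (take 13/22 of D).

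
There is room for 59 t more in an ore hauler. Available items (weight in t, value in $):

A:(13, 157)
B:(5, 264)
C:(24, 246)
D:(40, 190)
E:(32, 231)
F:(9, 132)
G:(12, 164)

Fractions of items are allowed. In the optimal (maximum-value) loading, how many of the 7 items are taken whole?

Greedy by value/weight ratio, highest first.
Ratios (sorted): B 52.80, F 14.67, G 13.67, A 12.08, C 10.25, E 7.22, D 4.75
take B (5 @ 264); take F (9 @ 132); take G (12 @ 164); take A (13 @ 157); take 20/24 of C → 205.00. Capacity used 59/59.
4 item(s) taken whole; one partial (take 20/24 of C).

4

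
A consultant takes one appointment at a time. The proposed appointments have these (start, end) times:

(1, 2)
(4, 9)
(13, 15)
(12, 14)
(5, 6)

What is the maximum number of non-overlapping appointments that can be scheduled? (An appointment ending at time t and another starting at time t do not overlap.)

3

Greedy by earliest finish: after sorting by end time, pick each interval compatible with the last pick.
By end time: (1,2), (5,6), (4,9), (12,14), (13,15).
Pick (1,2); next start ≥ 2 → (5,6); next start ≥ 6 → (12,14).
Selected 3 appointments.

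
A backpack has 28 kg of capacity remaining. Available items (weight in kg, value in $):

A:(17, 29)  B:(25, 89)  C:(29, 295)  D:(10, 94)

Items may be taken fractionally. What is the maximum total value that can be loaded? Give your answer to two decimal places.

Sort by value per unit weight and fill in that order.
Order: C (295/29=10.17) > D (94/10=9.40) > B (89/25=3.56) > A (29/17=1.71)
Fill: take 28/29 of C → 284.83; 28/28 used.
Total value = 284.83

284.83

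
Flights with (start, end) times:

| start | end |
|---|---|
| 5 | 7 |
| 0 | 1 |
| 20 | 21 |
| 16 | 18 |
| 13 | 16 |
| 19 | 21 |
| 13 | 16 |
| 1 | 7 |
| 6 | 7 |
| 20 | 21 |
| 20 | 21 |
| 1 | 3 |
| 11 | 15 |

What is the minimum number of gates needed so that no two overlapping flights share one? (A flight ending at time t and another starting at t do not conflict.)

The answer is the maximum number of intervals overlapping at any instant.
starts: [0, 1, 1, 5, 6, 11, 13, 13, 16, 19, 20, 20, 20]
ends:   [1, 3, 7, 7, 7, 15, 16, 16, 18, 21, 21, 21, 21]
s0→1 e1→0 s1→1 s1→2 e3→1 s5→2 s6→3 e7→2 e7→1 e7→0 s11→1 s13→2 s13→3 e15→2 e16→1 e16→0 s16→1 e18→0 s19→1 s20→2 s20→3 s20→4  — peak 4.

4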